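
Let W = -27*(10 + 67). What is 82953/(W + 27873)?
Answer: 9217/2866 ≈ 3.2160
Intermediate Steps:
W = -2079 (W = -27*77 = -2079)
82953/(W + 27873) = 82953/(-2079 + 27873) = 82953/25794 = 82953*(1/25794) = 9217/2866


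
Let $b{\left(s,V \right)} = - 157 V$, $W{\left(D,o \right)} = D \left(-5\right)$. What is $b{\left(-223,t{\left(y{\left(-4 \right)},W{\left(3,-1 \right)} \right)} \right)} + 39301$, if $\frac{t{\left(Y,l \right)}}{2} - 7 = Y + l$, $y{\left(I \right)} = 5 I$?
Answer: $48093$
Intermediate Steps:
$W{\left(D,o \right)} = - 5 D$
$t{\left(Y,l \right)} = 14 + 2 Y + 2 l$ ($t{\left(Y,l \right)} = 14 + 2 \left(Y + l\right) = 14 + \left(2 Y + 2 l\right) = 14 + 2 Y + 2 l$)
$b{\left(-223,t{\left(y{\left(-4 \right)},W{\left(3,-1 \right)} \right)} \right)} + 39301 = - 157 \left(14 + 2 \cdot 5 \left(-4\right) + 2 \left(\left(-5\right) 3\right)\right) + 39301 = - 157 \left(14 + 2 \left(-20\right) + 2 \left(-15\right)\right) + 39301 = - 157 \left(14 - 40 - 30\right) + 39301 = \left(-157\right) \left(-56\right) + 39301 = 8792 + 39301 = 48093$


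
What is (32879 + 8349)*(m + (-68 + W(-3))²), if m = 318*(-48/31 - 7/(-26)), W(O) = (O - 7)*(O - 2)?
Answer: -1375242396/403 ≈ -3.4125e+6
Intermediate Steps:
W(O) = (-7 + O)*(-2 + O)
m = -163929/403 (m = 318*(-48*1/31 - 7*(-1/26)) = 318*(-48/31 + 7/26) = 318*(-1031/806) = -163929/403 ≈ -406.77)
(32879 + 8349)*(m + (-68 + W(-3))²) = (32879 + 8349)*(-163929/403 + (-68 + (14 + (-3)² - 9*(-3)))²) = 41228*(-163929/403 + (-68 + (14 + 9 + 27))²) = 41228*(-163929/403 + (-68 + 50)²) = 41228*(-163929/403 + (-18)²) = 41228*(-163929/403 + 324) = 41228*(-33357/403) = -1375242396/403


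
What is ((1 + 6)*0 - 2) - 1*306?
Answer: -308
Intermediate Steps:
((1 + 6)*0 - 2) - 1*306 = (7*0 - 2) - 306 = (0 - 2) - 306 = -2 - 306 = -308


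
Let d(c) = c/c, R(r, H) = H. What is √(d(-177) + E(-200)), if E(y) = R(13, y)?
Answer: I*√199 ≈ 14.107*I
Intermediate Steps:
E(y) = y
d(c) = 1
√(d(-177) + E(-200)) = √(1 - 200) = √(-199) = I*√199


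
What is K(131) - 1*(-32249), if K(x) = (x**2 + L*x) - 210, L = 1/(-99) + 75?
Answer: 5843344/99 ≈ 59024.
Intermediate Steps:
L = 7424/99 (L = -1/99 + 75 = 7424/99 ≈ 74.990)
K(x) = -210 + x**2 + 7424*x/99 (K(x) = (x**2 + 7424*x/99) - 210 = -210 + x**2 + 7424*x/99)
K(131) - 1*(-32249) = (-210 + 131**2 + (7424/99)*131) - 1*(-32249) = (-210 + 17161 + 972544/99) + 32249 = 2650693/99 + 32249 = 5843344/99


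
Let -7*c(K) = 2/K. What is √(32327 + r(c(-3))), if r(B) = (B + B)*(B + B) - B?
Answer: √14256181/21 ≈ 179.80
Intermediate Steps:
c(K) = -2/(7*K)
r(B) = -B + 4*B² (r(B) = (2*B)*(2*B) - B = 4*B² - B = -B + 4*B²)
√(32327 + r(c(-3))) = √(32327 + (-2/7/(-3))*(-1 + 4*(-2/7/(-3)))) = √(32327 + (-2/7*(-⅓))*(-1 + 4*(-2/7*(-⅓)))) = √(32327 + 2*(-1 + 4*(2/21))/21) = √(32327 + 2*(-1 + 8/21)/21) = √(32327 + (2/21)*(-13/21)) = √(32327 - 26/441) = √(14256181/441) = √14256181/21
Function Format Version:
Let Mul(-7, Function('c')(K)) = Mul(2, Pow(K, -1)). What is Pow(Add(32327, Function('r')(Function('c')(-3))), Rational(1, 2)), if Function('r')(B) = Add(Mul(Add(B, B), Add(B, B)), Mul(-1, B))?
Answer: Mul(Rational(1, 21), Pow(14256181, Rational(1, 2))) ≈ 179.80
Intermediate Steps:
Function('c')(K) = Mul(Rational(-2, 7), Pow(K, -1)) (Function('c')(K) = Mul(Rational(-1, 7), Mul(2, Pow(K, -1))) = Mul(Rational(-2, 7), Pow(K, -1)))
Function('r')(B) = Add(Mul(-1, B), Mul(4, Pow(B, 2))) (Function('r')(B) = Add(Mul(Mul(2, B), Mul(2, B)), Mul(-1, B)) = Add(Mul(4, Pow(B, 2)), Mul(-1, B)) = Add(Mul(-1, B), Mul(4, Pow(B, 2))))
Pow(Add(32327, Function('r')(Function('c')(-3))), Rational(1, 2)) = Pow(Add(32327, Mul(Mul(Rational(-2, 7), Pow(-3, -1)), Add(-1, Mul(4, Mul(Rational(-2, 7), Pow(-3, -1)))))), Rational(1, 2)) = Pow(Add(32327, Mul(Mul(Rational(-2, 7), Rational(-1, 3)), Add(-1, Mul(4, Mul(Rational(-2, 7), Rational(-1, 3)))))), Rational(1, 2)) = Pow(Add(32327, Mul(Rational(2, 21), Add(-1, Mul(4, Rational(2, 21))))), Rational(1, 2)) = Pow(Add(32327, Mul(Rational(2, 21), Add(-1, Rational(8, 21)))), Rational(1, 2)) = Pow(Add(32327, Mul(Rational(2, 21), Rational(-13, 21))), Rational(1, 2)) = Pow(Add(32327, Rational(-26, 441)), Rational(1, 2)) = Pow(Rational(14256181, 441), Rational(1, 2)) = Mul(Rational(1, 21), Pow(14256181, Rational(1, 2)))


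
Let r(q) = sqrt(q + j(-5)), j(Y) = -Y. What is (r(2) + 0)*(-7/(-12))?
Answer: 7*sqrt(7)/12 ≈ 1.5434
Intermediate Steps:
r(q) = sqrt(5 + q) (r(q) = sqrt(q - 1*(-5)) = sqrt(q + 5) = sqrt(5 + q))
(r(2) + 0)*(-7/(-12)) = (sqrt(5 + 2) + 0)*(-7/(-12)) = (sqrt(7) + 0)*(-7*(-1/12)) = sqrt(7)*(7/12) = 7*sqrt(7)/12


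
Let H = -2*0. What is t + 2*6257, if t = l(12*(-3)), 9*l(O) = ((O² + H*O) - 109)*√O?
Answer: 12514 + 2374*I/3 ≈ 12514.0 + 791.33*I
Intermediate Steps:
H = 0
l(O) = √O*(-109 + O²)/9 (l(O) = (((O² + 0*O) - 109)*√O)/9 = (((O² + 0) - 109)*√O)/9 = ((O² - 109)*√O)/9 = ((-109 + O²)*√O)/9 = (√O*(-109 + O²))/9 = √O*(-109 + O²)/9)
t = 2374*I/3 (t = √(12*(-3))*(-109 + (12*(-3))²)/9 = √(-36)*(-109 + (-36)²)/9 = (6*I)*(-109 + 1296)/9 = (⅑)*(6*I)*1187 = 2374*I/3 ≈ 791.33*I)
t + 2*6257 = 2374*I/3 + 2*6257 = 2374*I/3 + 12514 = 12514 + 2374*I/3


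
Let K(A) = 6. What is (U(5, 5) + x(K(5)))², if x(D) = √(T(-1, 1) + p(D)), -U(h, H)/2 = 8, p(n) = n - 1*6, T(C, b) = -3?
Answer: (16 - I*√3)² ≈ 253.0 - 55.426*I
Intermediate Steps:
p(n) = -6 + n (p(n) = n - 6 = -6 + n)
U(h, H) = -16 (U(h, H) = -2*8 = -16)
x(D) = √(-9 + D) (x(D) = √(-3 + (-6 + D)) = √(-9 + D))
(U(5, 5) + x(K(5)))² = (-16 + √(-9 + 6))² = (-16 + √(-3))² = (-16 + I*√3)²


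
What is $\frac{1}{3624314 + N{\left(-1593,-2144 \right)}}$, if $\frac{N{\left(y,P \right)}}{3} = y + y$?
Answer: $\frac{1}{3614756} \approx 2.7664 \cdot 10^{-7}$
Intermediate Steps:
$N{\left(y,P \right)} = 6 y$ ($N{\left(y,P \right)} = 3 \left(y + y\right) = 3 \cdot 2 y = 6 y$)
$\frac{1}{3624314 + N{\left(-1593,-2144 \right)}} = \frac{1}{3624314 + 6 \left(-1593\right)} = \frac{1}{3624314 - 9558} = \frac{1}{3614756}$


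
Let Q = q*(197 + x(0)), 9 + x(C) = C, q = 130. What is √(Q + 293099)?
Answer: √317539 ≈ 563.51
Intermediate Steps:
x(C) = -9 + C
Q = 24440 (Q = 130*(197 + (-9 + 0)) = 130*(197 - 9) = 130*188 = 24440)
√(Q + 293099) = √(24440 + 293099) = √317539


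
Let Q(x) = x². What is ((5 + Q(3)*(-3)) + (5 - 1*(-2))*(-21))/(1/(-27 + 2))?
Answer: 4225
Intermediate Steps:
((5 + Q(3)*(-3)) + (5 - 1*(-2))*(-21))/(1/(-27 + 2)) = ((5 + 3²*(-3)) + (5 - 1*(-2))*(-21))/(1/(-27 + 2)) = ((5 + 9*(-3)) + (5 + 2)*(-21))/(1/(-25)) = ((5 - 27) + 7*(-21))/(-1/25) = (-22 - 147)*(-25) = -169*(-25) = 4225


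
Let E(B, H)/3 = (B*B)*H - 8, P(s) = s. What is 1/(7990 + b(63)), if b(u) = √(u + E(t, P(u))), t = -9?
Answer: 3995/31912376 - √3837/31912376 ≈ 0.00012325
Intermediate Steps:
E(B, H) = -24 + 3*H*B² (E(B, H) = 3*((B*B)*H - 8) = 3*(B²*H - 8) = 3*(H*B² - 8) = 3*(-8 + H*B²) = -24 + 3*H*B²)
b(u) = √(-24 + 244*u) (b(u) = √(u + (-24 + 3*u*(-9)²)) = √(u + (-24 + 3*u*81)) = √(u + (-24 + 243*u)) = √(-24 + 244*u))
1/(7990 + b(63)) = 1/(7990 + 2*√(-6 + 61*63)) = 1/(7990 + 2*√(-6 + 3843)) = 1/(7990 + 2*√3837)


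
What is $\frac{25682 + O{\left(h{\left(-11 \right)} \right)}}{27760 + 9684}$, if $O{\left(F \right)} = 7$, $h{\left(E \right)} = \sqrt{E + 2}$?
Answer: $\frac{25689}{37444} \approx 0.68606$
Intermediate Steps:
$h{\left(E \right)} = \sqrt{2 + E}$
$\frac{25682 + O{\left(h{\left(-11 \right)} \right)}}{27760 + 9684} = \frac{25682 + 7}{27760 + 9684} = \frac{25689}{37444}$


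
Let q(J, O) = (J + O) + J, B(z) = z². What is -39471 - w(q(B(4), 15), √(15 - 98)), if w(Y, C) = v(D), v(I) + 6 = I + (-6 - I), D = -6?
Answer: -39459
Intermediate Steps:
v(I) = -12 (v(I) = -6 + (I + (-6 - I)) = -6 - 6 = -12)
q(J, O) = O + 2*J
w(Y, C) = -12
-39471 - w(q(B(4), 15), √(15 - 98)) = -39471 - 1*(-12) = -39471 + 12 = -39459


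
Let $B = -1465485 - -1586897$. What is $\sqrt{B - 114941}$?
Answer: $3 \sqrt{719} \approx 80.443$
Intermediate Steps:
$B = 121412$ ($B = -1465485 + 1586897 = 121412$)
$\sqrt{B - 114941} = \sqrt{121412 - 114941} = \sqrt{6471} = 3 \sqrt{719}$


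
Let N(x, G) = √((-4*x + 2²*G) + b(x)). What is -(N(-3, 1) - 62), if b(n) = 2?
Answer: 62 - 3*√2 ≈ 57.757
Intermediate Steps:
N(x, G) = √(2 - 4*x + 4*G) (N(x, G) = √((-4*x + 2²*G) + 2) = √((-4*x + 4*G) + 2) = √(2 - 4*x + 4*G))
-(N(-3, 1) - 62) = -(√(2 - 4*(-3) + 4*1) - 62) = -(√(2 + 12 + 4) - 62) = -(√18 - 62) = -(3*√2 - 62) = -(-62 + 3*√2) = 62 - 3*√2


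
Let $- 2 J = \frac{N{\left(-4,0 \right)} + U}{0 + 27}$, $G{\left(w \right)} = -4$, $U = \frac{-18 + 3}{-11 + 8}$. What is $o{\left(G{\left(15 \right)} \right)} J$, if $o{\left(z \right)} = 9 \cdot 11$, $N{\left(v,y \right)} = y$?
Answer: $- \frac{55}{6} \approx -9.1667$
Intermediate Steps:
$U = 5$ ($U = - \frac{15}{-3} = \left(-15\right) \left(- \frac{1}{3}\right) = 5$)
$o{\left(z \right)} = 99$
$J = - \frac{5}{54}$ ($J = - \frac{\left(0 + 5\right) \frac{1}{0 + 27}}{2} = - \frac{5 \cdot \frac{1}{27}}{2} = \left(- \frac{1}{2}\right) \frac{5}{27} = - \frac{5}{54} \approx -0.092593$)
$o{\left(G{\left(15 \right)} \right)} J = 99 \left(- \frac{5}{54}\right) = - \frac{55}{6}$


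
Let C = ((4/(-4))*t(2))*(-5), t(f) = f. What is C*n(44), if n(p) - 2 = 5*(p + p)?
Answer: 4420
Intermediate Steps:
n(p) = 2 + 10*p (n(p) = 2 + 5*(p + p) = 2 + 5*(2*p) = 2 + 10*p)
C = 10 (C = ((4/(-4))*2)*(-5) = ((4*(-¼))*2)*(-5) = -1*2*(-5) = -2*(-5) = 10)
C*n(44) = 10*(2 + 10*44) = 10*(2 + 440) = 10*442 = 4420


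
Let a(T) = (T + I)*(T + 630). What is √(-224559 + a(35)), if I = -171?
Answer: I*√314999 ≈ 561.25*I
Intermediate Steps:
a(T) = (-171 + T)*(630 + T) (a(T) = (T - 171)*(T + 630) = (-171 + T)*(630 + T))
√(-224559 + a(35)) = √(-224559 + (-107730 + 35² + 459*35)) = √(-224559 + (-107730 + 1225 + 16065)) = √(-224559 - 90440) = √(-314999) = I*√314999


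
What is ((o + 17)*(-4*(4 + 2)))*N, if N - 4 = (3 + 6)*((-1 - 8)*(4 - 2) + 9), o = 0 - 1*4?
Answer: 24024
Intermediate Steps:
o = -4 (o = 0 - 4 = -4)
N = -77 (N = 4 + (3 + 6)*((-1 - 8)*(4 - 2) + 9) = 4 + 9*(-9*2 + 9) = 4 + 9*(-18 + 9) = 4 + 9*(-9) = 4 - 81 = -77)
((o + 17)*(-4*(4 + 2)))*N = ((-4 + 17)*(-4*(4 + 2)))*(-77) = (13*(-4*6))*(-77) = (13*(-24))*(-77) = -312*(-77) = 24024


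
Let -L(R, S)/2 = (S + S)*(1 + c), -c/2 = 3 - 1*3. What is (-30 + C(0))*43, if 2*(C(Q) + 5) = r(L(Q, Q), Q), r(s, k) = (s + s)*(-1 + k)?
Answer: -1505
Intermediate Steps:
c = 0 (c = -2*(3 - 1*3) = -2*(3 - 3) = -2*0 = 0)
L(R, S) = -4*S (L(R, S) = -2*(S + S)*(1 + 0) = -2*2*S = -4*S)
r(s, k) = 2*s*(-1 + k) (r(s, k) = (2*s)*(-1 + k) = 2*s*(-1 + k))
C(Q) = -5 - 4*Q*(-1 + Q) (C(Q) = -5 + (2*(-4*Q)*(-1 + Q))/2 = -5 + (-8*Q*(-1 + Q))/2 = -5 - 4*Q*(-1 + Q))
(-30 + C(0))*43 = (-30 + (-5 - 4*0*(-1 + 0)))*43 = (-30 + (-5 - 4*0*(-1)))*43 = (-30 + (-5 + 0))*43 = (-30 - 5)*43 = -35*43 = -1505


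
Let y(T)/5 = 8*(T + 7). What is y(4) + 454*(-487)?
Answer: -220658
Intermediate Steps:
y(T) = 280 + 40*T (y(T) = 5*(8*(T + 7)) = 5*(8*(7 + T)) = 5*(56 + 8*T) = 280 + 40*T)
y(4) + 454*(-487) = (280 + 40*4) + 454*(-487) = (280 + 160) - 221098 = 440 - 221098 = -220658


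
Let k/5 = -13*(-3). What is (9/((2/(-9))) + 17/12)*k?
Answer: -30485/4 ≈ -7621.3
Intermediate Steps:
k = 195 (k = 5*(-13*(-3)) = 5*39 = 195)
(9/((2/(-9))) + 17/12)*k = (9/((2/(-9))) + 17/12)*195 = (9/((2*(-⅑))) + 17*(1/12))*195 = (9/(-2/9) + 17/12)*195 = (9*(-9/2) + 17/12)*195 = (-81/2 + 17/12)*195 = -469/12*195 = -30485/4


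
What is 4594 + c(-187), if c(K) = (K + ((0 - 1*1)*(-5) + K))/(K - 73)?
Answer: 1194809/260 ≈ 4595.4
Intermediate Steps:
c(K) = (5 + 2*K)/(-73 + K) (c(K) = (K + ((0 - 1)*(-5) + K))/(-73 + K) = (K + (-1*(-5) + K))/(-73 + K) = (K + (5 + K))/(-73 + K) = (5 + 2*K)/(-73 + K))
4594 + c(-187) = 4594 + (5 + 2*(-187))/(-73 - 187) = 4594 + (5 - 374)/(-260) = 4594 - 1/260*(-369) = 4594 + 369/260 = 1194809/260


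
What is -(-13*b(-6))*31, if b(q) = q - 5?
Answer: -4433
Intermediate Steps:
b(q) = -5 + q
-(-13*b(-6))*31 = -(-13*(-5 - 6))*31 = -(-13*(-11))*31 = -143*31 = -1*4433 = -4433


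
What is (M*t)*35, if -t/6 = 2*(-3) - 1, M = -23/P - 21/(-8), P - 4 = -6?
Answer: 83055/4 ≈ 20764.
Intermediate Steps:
P = -2 (P = 4 - 6 = -2)
M = 113/8 (M = -23/(-2) - 21/(-8) = -23*(-½) - 21*(-⅛) = 23/2 + 21/8 = 113/8 ≈ 14.125)
t = 42 (t = -6*(2*(-3) - 1) = -6*(-6 - 1) = -6*(-7) = 42)
(M*t)*35 = ((113/8)*42)*35 = (2373/4)*35 = 83055/4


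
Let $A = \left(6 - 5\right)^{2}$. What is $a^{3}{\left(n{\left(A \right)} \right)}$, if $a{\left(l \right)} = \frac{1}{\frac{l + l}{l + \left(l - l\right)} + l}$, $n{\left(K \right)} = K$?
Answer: $\frac{1}{27} \approx 0.037037$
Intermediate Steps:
$A = 1$ ($A = 1^{2} = 1$)
$a{\left(l \right)} = \frac{1}{2 + l}$ ($a{\left(l \right)} = \frac{1}{\frac{2 l}{l + 0} + l} = \frac{1}{\frac{2 l}{l} + l} = \frac{1}{2 + l}$)
$a^{3}{\left(n{\left(A \right)} \right)} = \left(\frac{1}{2 + 1}\right)^{3} = \left(\frac{1}{3}\right)^{3} = \frac{1}{27}$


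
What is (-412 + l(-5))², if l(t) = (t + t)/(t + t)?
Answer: 168921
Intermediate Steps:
l(t) = 1 (l(t) = (2*t)/((2*t)) = (2*t)*(1/(2*t)) = 1)
(-412 + l(-5))² = (-412 + 1)² = (-411)² = 168921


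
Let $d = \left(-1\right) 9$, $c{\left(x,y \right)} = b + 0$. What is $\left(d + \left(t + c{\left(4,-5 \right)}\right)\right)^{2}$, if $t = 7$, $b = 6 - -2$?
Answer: $36$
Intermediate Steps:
$b = 8$ ($b = 6 + 2 = 8$)
$c{\left(x,y \right)} = 8$ ($c{\left(x,y \right)} = 8 + 0 = 8$)
$d = -9$
$\left(d + \left(t + c{\left(4,-5 \right)}\right)\right)^{2} = \left(-9 + \left(7 + 8\right)\right)^{2} = \left(-9 + 15\right)^{2} = 6^{2} = 36$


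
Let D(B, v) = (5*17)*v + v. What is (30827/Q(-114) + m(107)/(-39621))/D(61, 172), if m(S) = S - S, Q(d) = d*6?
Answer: -30827/10117728 ≈ -0.0030468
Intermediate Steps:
D(B, v) = 86*v (D(B, v) = 85*v + v = 86*v)
Q(d) = 6*d
m(S) = 0
(30827/Q(-114) + m(107)/(-39621))/D(61, 172) = (30827/((6*(-114))) + 0/(-39621))/((86*172)) = (30827/(-684) + 0*(-1/39621))/14792 = (30827*(-1/684) + 0)*(1/14792) = (-30827/684 + 0)*(1/14792) = -30827/684*1/14792 = -30827/10117728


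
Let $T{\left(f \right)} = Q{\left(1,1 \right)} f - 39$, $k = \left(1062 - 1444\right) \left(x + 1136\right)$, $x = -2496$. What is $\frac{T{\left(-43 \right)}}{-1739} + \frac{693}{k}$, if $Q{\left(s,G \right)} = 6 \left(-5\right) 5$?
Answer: $- \frac{3329437593}{903445280} \approx -3.6853$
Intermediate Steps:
$Q{\left(s,G \right)} = -150$ ($Q{\left(s,G \right)} = \left(-30\right) 5 = -150$)
$k = 519520$ ($k = \left(1062 - 1444\right) \left(-2496 + 1136\right) = \left(-382\right) \left(-1360\right) = 519520$)
$T{\left(f \right)} = -39 - 150 f$ ($T{\left(f \right)} = - 150 f - 39 = -39 - 150 f$)
$\frac{T{\left(-43 \right)}}{-1739} + \frac{693}{k} = \frac{-39 - -6450}{-1739} + \frac{693}{519520} = \left(-39 + 6450\right) \left(- \frac{1}{1739}\right) + 693 \cdot \frac{1}{519520} = 6411 \left(- \frac{1}{1739}\right) + \frac{693}{519520} = - \frac{6411}{1739} + \frac{693}{519520} = - \frac{3329437593}{903445280}$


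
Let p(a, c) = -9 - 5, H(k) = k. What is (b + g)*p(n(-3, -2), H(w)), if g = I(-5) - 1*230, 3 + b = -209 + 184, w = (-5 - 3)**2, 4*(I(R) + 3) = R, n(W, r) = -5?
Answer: 7343/2 ≈ 3671.5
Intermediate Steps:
I(R) = -3 + R/4
w = 64 (w = (-8)**2 = 64)
p(a, c) = -14
b = -28 (b = -3 + (-209 + 184) = -3 - 25 = -28)
g = -937/4 (g = (-3 + (1/4)*(-5)) - 1*230 = (-3 - 5/4) - 230 = -17/4 - 230 = -937/4 ≈ -234.25)
(b + g)*p(n(-3, -2), H(w)) = (-28 - 937/4)*(-14) = -1049/4*(-14) = 7343/2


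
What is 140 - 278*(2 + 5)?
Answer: -1806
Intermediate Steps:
140 - 278*(2 + 5) = 140 - 278*7 = 140 - 139*14 = 140 - 1946 = -1806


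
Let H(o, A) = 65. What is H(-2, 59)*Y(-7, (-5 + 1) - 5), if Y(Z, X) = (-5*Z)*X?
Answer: -20475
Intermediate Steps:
Y(Z, X) = -5*X*Z
H(-2, 59)*Y(-7, (-5 + 1) - 5) = 65*(-5*((-5 + 1) - 5)*(-7)) = 65*(-5*(-4 - 5)*(-7)) = 65*(-5*(-9)*(-7)) = 65*(-315) = -20475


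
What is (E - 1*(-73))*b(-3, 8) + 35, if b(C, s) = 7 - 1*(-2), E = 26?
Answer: 926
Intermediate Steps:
b(C, s) = 9 (b(C, s) = 7 + 2 = 9)
(E - 1*(-73))*b(-3, 8) + 35 = (26 - 1*(-73))*9 + 35 = (26 + 73)*9 + 35 = 99*9 + 35 = 891 + 35 = 926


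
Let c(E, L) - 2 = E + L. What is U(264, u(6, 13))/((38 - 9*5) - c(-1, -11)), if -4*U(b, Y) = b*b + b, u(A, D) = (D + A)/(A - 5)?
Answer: -5830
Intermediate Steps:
u(A, D) = (A + D)/(-5 + A)
U(b, Y) = -b/4 - b²/4 (U(b, Y) = -(b*b + b)/4 = -(b² + b)/4 = -(b + b²)/4 = -b/4 - b²/4)
c(E, L) = 2 + E + L (c(E, L) = 2 + (E + L) = 2 + E + L)
U(264, u(6, 13))/((38 - 9*5) - c(-1, -11)) = (-¼*264*(1 + 264))/((38 - 9*5) - (2 - 1 - 11)) = (-¼*264*265)/((38 - 45) - 1*(-10)) = -17490/(-7 + 10) = -17490/3 = -17490*⅓ = -5830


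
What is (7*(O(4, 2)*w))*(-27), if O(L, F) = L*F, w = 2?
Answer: -3024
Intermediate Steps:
O(L, F) = F*L
(7*(O(4, 2)*w))*(-27) = (7*((2*4)*2))*(-27) = (7*(8*2))*(-27) = (7*16)*(-27) = 112*(-27) = -3024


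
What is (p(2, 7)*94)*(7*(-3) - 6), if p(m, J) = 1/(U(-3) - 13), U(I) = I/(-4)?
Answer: 10152/49 ≈ 207.18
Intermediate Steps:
U(I) = -I/4 (U(I) = I*(-¼) = -I/4)
p(m, J) = -4/49 (p(m, J) = 1/(-¼*(-3) - 13) = 1/(¾ - 13) = 1/(-49/4) = -4/49)
(p(2, 7)*94)*(7*(-3) - 6) = (-4/49*94)*(7*(-3) - 6) = -376*(-21 - 6)/49 = -376/49*(-27) = 10152/49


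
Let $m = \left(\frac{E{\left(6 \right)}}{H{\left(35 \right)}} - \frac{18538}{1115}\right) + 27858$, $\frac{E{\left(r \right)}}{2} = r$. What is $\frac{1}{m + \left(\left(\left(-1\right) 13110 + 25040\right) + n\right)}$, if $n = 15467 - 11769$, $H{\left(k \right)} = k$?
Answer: $\frac{1561}{67856228} \approx 2.3005 \cdot 10^{-5}$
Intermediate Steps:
$E{\left(r \right)} = 2 r$
$n = 3698$
$m = \frac{43460920}{1561}$ ($m = \left(\frac{2 \cdot 6}{35} - \frac{18538}{1115}\right) + 27858 = \left(12 \cdot \frac{1}{35} - \frac{18538}{1115}\right) + 27858 = \left(\frac{12}{35} - \frac{18538}{1115}\right) + 27858 = - \frac{25418}{1561} + 27858 = \frac{43460920}{1561} \approx 27842.0$)
$\frac{1}{m + \left(\left(\left(-1\right) 13110 + 25040\right) + n\right)} = \frac{1}{\frac{43460920}{1561} + \left(\left(\left(-1\right) 13110 + 25040\right) + 3698\right)} = \frac{1}{\frac{43460920}{1561} + \left(\left(-13110 + 25040\right) + 3698\right)} = \frac{1}{\frac{43460920}{1561} + \left(11930 + 3698\right)} = \frac{1}{\frac{43460920}{1561} + 15628} = \frac{1}{\frac{67856228}{1561}} = \frac{1561}{67856228}$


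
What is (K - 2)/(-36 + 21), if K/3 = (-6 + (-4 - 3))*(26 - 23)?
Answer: 119/15 ≈ 7.9333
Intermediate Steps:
K = -117 (K = 3*((-6 + (-4 - 3))*(26 - 23)) = 3*((-6 - 7)*3) = 3*(-13*3) = 3*(-39) = -117)
(K - 2)/(-36 + 21) = (-117 - 2)/(-36 + 21) = -119/(-15) = -119*(-1/15) = 119/15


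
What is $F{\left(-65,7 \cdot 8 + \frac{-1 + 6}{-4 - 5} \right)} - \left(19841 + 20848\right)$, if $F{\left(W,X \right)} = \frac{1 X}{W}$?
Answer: $- \frac{23803564}{585} \approx -40690.0$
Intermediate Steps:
$F{\left(W,X \right)} = \frac{X}{W}$
$F{\left(-65,7 \cdot 8 + \frac{-1 + 6}{-4 - 5} \right)} - \left(19841 + 20848\right) = \frac{7 \cdot 8 + \frac{-1 + 6}{-4 - 5}}{-65} - \left(19841 + 20848\right) = \left(56 + \frac{5}{-9}\right) \left(- \frac{1}{65}\right) - 40689 = \left(56 + 5 \left(- \frac{1}{9}\right)\right) \left(- \frac{1}{65}\right) - 40689 = \left(56 - \frac{5}{9}\right) \left(- \frac{1}{65}\right) - 40689 = \frac{499}{9} \left(- \frac{1}{65}\right) - 40689 = - \frac{499}{585} - 40689 = - \frac{23803564}{585}$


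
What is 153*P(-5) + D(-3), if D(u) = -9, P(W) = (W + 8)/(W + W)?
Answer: -549/10 ≈ -54.900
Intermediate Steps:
P(W) = (8 + W)/(2*W) (P(W) = (8 + W)/((2*W)) = (8 + W)*(1/(2*W)) = (8 + W)/(2*W))
153*P(-5) + D(-3) = 153*((½)*(8 - 5)/(-5)) - 9 = 153*((½)*(-⅕)*3) - 9 = 153*(-3/10) - 9 = -459/10 - 9 = -549/10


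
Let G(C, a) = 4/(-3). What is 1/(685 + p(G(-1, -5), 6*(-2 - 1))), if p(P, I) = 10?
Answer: 1/695 ≈ 0.0014388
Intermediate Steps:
G(C, a) = -4/3 (G(C, a) = 4*(-⅓) = -4/3)
1/(685 + p(G(-1, -5), 6*(-2 - 1))) = 1/(685 + 10) = 1/695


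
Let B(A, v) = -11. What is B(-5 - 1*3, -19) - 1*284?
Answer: -295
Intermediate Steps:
B(-5 - 1*3, -19) - 1*284 = -11 - 1*284 = -11 - 284 = -295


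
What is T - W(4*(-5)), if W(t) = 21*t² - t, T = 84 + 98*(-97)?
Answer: -17842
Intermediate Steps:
T = -9422 (T = 84 - 9506 = -9422)
W(t) = -t + 21*t²
T - W(4*(-5)) = -9422 - 4*(-5)*(-1 + 21*(4*(-5))) = -9422 - (-20)*(-1 + 21*(-20)) = -9422 - (-20)*(-1 - 420) = -9422 - (-20)*(-421) = -9422 - 1*8420 = -9422 - 8420 = -17842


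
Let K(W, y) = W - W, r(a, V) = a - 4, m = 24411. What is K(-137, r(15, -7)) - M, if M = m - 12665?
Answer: -11746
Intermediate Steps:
r(a, V) = -4 + a
K(W, y) = 0
M = 11746 (M = 24411 - 12665 = 11746)
K(-137, r(15, -7)) - M = 0 - 1*11746 = 0 - 11746 = -11746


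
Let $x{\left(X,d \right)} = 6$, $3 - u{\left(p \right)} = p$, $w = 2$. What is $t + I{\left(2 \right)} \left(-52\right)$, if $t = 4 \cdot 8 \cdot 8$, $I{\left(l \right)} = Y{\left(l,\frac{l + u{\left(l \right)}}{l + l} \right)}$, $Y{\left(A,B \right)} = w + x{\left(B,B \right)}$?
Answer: $-160$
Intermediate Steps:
$u{\left(p \right)} = 3 - p$
$Y{\left(A,B \right)} = 8$ ($Y{\left(A,B \right)} = 2 + 6 = 8$)
$I{\left(l \right)} = 8$
$t = 256$ ($t = 32 \cdot 8 = 256$)
$t + I{\left(2 \right)} \left(-52\right) = 256 + 8 \left(-52\right) = 256 - 416 = -160$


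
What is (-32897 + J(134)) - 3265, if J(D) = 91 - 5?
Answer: -36076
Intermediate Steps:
J(D) = 86
(-32897 + J(134)) - 3265 = (-32897 + 86) - 3265 = -32811 - 3265 = -36076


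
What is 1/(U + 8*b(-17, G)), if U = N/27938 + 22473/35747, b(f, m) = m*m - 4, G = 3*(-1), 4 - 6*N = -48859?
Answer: 5992198116/245201734345 ≈ 0.024438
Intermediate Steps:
N = 48863/6 (N = 2/3 - 1/6*(-48859) = 2/3 + 48859/6 = 48863/6 ≈ 8143.8)
G = -3
b(f, m) = -4 + m**2 (b(f, m) = m**2 - 4 = -4 + m**2)
U = 5513809705/5992198116 (U = (48863/6)/27938 + 22473/35747 = (48863/6)*(1/27938) + 22473*(1/35747) = 48863/167628 + 22473/35747 = 5513809705/5992198116 ≈ 0.92017)
1/(U + 8*b(-17, G)) = 1/(5513809705/5992198116 + 8*(-4 + (-3)**2)) = 1/(5513809705/5992198116 + 8*(-4 + 9)) = 1/(5513809705/5992198116 + 8*5) = 1/(5513809705/5992198116 + 40) = 1/(245201734345/5992198116) = 5992198116/245201734345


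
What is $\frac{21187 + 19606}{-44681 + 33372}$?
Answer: $- \frac{40793}{11309} \approx -3.6071$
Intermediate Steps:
$\frac{21187 + 19606}{-44681 + 33372} = \frac{40793}{-11309} = 40793 \left(- \frac{1}{11309}\right) = - \frac{40793}{11309}$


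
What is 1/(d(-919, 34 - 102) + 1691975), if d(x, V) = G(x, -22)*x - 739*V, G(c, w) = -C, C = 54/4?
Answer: 2/3509267 ≈ 5.6992e-7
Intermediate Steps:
C = 27/2 (C = 54*(¼) = 27/2 ≈ 13.500)
G(c, w) = -27/2 (G(c, w) = -1*27/2 = -27/2)
d(x, V) = -739*V - 27*x/2 (d(x, V) = -27*x/2 - 739*V = -739*V - 27*x/2)
1/(d(-919, 34 - 102) + 1691975) = 1/((-739*(34 - 102) - 27/2*(-919)) + 1691975) = 1/((-739*(-68) + 24813/2) + 1691975) = 1/((50252 + 24813/2) + 1691975) = 1/(125317/2 + 1691975) = 1/(3509267/2) = 2/3509267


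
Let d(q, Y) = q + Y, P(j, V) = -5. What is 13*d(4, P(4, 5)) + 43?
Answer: 30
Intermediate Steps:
d(q, Y) = Y + q
13*d(4, P(4, 5)) + 43 = 13*(-5 + 4) + 43 = 13*(-1) + 43 = -13 + 43 = 30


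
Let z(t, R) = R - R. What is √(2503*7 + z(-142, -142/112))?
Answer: √17521 ≈ 132.37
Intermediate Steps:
z(t, R) = 0
√(2503*7 + z(-142, -142/112)) = √(2503*7 + 0) = √(17521 + 0) = √17521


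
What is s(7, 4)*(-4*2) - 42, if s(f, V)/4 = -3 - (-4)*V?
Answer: -458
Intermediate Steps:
s(f, V) = -12 + 16*V (s(f, V) = 4*(-3 - (-4)*V) = 4*(-3 + 4*V) = -12 + 16*V)
s(7, 4)*(-4*2) - 42 = (-12 + 16*4)*(-4*2) - 42 = (-12 + 64)*(-8) - 42 = 52*(-8) - 42 = -416 - 42 = -458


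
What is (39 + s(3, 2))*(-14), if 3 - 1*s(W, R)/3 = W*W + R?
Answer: -210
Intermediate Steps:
s(W, R) = 9 - 3*R - 3*W**2 (s(W, R) = 9 - 3*(W*W + R) = 9 - 3*(W**2 + R) = 9 - 3*(R + W**2) = 9 + (-3*R - 3*W**2) = 9 - 3*R - 3*W**2)
(39 + s(3, 2))*(-14) = (39 + (9 - 3*2 - 3*3**2))*(-14) = (39 + (9 - 6 - 3*9))*(-14) = (39 + (9 - 6 - 27))*(-14) = (39 - 24)*(-14) = 15*(-14) = -210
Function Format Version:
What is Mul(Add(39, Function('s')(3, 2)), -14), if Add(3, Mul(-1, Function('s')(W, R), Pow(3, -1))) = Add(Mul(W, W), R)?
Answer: -210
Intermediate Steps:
Function('s')(W, R) = Add(9, Mul(-3, R), Mul(-3, Pow(W, 2))) (Function('s')(W, R) = Add(9, Mul(-3, Add(Mul(W, W), R))) = Add(9, Mul(-3, Add(Pow(W, 2), R))) = Add(9, Mul(-3, Add(R, Pow(W, 2)))) = Add(9, Add(Mul(-3, R), Mul(-3, Pow(W, 2)))) = Add(9, Mul(-3, R), Mul(-3, Pow(W, 2))))
Mul(Add(39, Function('s')(3, 2)), -14) = Mul(Add(39, Add(9, Mul(-3, 2), Mul(-3, Pow(3, 2)))), -14) = Mul(Add(39, Add(9, -6, Mul(-3, 9))), -14) = Mul(Add(39, Add(9, -6, -27)), -14) = Mul(Add(39, -24), -14) = Mul(15, -14) = -210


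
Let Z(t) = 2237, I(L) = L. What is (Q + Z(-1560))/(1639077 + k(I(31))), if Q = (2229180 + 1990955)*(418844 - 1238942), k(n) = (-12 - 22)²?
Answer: -494417752999/234319 ≈ -2.1100e+6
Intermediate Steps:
k(n) = 1156 (k(n) = (-34)² = 1156)
Q = -3460924273230 (Q = 4220135*(-820098) = -3460924273230)
(Q + Z(-1560))/(1639077 + k(I(31))) = (-3460924273230 + 2237)/(1639077 + 1156) = -3460924270993/1640233 = -3460924270993*1/1640233 = -494417752999/234319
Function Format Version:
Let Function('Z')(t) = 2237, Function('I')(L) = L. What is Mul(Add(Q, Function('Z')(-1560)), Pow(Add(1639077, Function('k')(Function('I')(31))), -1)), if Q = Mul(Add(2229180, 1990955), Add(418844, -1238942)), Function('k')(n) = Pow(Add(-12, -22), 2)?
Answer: Rational(-494417752999, 234319) ≈ -2.1100e+6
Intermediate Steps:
Function('k')(n) = 1156 (Function('k')(n) = Pow(-34, 2) = 1156)
Q = -3460924273230 (Q = Mul(4220135, -820098) = -3460924273230)
Mul(Add(Q, Function('Z')(-1560)), Pow(Add(1639077, Function('k')(Function('I')(31))), -1)) = Mul(Add(-3460924273230, 2237), Pow(Add(1639077, 1156), -1)) = Mul(-3460924270993, Pow(1640233, -1)) = Mul(-3460924270993, Rational(1, 1640233)) = Rational(-494417752999, 234319)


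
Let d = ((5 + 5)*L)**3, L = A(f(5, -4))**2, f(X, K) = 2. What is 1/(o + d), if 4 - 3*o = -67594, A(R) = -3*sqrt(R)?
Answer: 3/17563598 ≈ 1.7081e-7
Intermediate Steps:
o = 67598/3 (o = 4/3 - 1/3*(-67594) = 4/3 + 67594/3 = 67598/3 ≈ 22533.)
L = 18 (L = (-3*sqrt(2))**2 = 18)
d = 5832000 (d = ((5 + 5)*18)**3 = (10*18)**3 = 180**3 = 5832000)
1/(o + d) = 1/(67598/3 + 5832000) = 1/(17563598/3) = 3/17563598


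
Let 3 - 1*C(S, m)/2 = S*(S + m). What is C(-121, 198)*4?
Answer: 74560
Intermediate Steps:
C(S, m) = 6 - 2*S*(S + m)
C(-121, 198)*4 = (6 - 2*(-121)² - 2*(-121)*198)*4 = (6 - 2*14641 + 47916)*4 = (6 - 29282 + 47916)*4 = 18640*4 = 74560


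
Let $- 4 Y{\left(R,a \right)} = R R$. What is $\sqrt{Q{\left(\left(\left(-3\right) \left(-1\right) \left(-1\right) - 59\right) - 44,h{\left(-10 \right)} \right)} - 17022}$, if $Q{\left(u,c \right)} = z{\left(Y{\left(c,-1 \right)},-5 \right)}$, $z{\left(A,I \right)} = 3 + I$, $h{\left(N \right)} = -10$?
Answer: $8 i \sqrt{266} \approx 130.48 i$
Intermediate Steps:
$Y{\left(R,a \right)} = - \frac{R^{2}}{4}$ ($Y{\left(R,a \right)} = - \frac{R R}{4} = - \frac{R^{2}}{4}$)
$Q{\left(u,c \right)} = -2$ ($Q{\left(u,c \right)} = 3 - 5 = -2$)
$\sqrt{Q{\left(\left(\left(-3\right) \left(-1\right) \left(-1\right) - 59\right) - 44,h{\left(-10 \right)} \right)} - 17022} = \sqrt{-2 - 17022} = \sqrt{-17024} = 8 i \sqrt{266}$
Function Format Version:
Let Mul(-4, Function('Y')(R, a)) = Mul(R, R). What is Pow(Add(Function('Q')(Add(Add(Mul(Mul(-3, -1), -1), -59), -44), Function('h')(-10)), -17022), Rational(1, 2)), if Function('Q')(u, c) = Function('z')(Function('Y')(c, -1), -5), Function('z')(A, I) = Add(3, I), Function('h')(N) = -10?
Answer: Mul(8, I, Pow(266, Rational(1, 2))) ≈ Mul(130.48, I)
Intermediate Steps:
Function('Y')(R, a) = Mul(Rational(-1, 4), Pow(R, 2)) (Function('Y')(R, a) = Mul(Rational(-1, 4), Mul(R, R)) = Mul(Rational(-1, 4), Pow(R, 2)))
Function('Q')(u, c) = -2 (Function('Q')(u, c) = Add(3, -5) = -2)
Pow(Add(Function('Q')(Add(Add(Mul(Mul(-3, -1), -1), -59), -44), Function('h')(-10)), -17022), Rational(1, 2)) = Pow(Add(-2, -17022), Rational(1, 2)) = Pow(-17024, Rational(1, 2)) = Mul(8, I, Pow(266, Rational(1, 2)))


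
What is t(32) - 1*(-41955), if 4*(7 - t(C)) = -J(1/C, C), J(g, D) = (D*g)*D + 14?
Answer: 83947/2 ≈ 41974.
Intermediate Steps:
J(g, D) = 14 + g*D² (J(g, D) = g*D² + 14 = 14 + g*D²)
t(C) = 21/2 + C/4 (t(C) = 7 - (-1)*(14 + C²/C)/4 = 7 - (-1)*(14 + C)/4 = 7 - (-14 - C)/4 = 7 + (7/2 + C/4) = 21/2 + C/4)
t(32) - 1*(-41955) = (21/2 + (¼)*32) - 1*(-41955) = (21/2 + 8) + 41955 = 37/2 + 41955 = 83947/2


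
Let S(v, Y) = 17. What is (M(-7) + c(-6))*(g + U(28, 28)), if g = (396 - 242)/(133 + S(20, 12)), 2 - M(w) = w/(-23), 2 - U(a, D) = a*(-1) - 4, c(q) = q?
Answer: -86691/575 ≈ -150.77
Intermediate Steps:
U(a, D) = 6 + a (U(a, D) = 2 - (a*(-1) - 4) = 2 - (-a - 4) = 2 - (-4 - a) = 2 + (4 + a) = 6 + a)
M(w) = 2 + w/23 (M(w) = 2 - w/(-23) = 2 - w*(-1)/23 = 2 - (-1)*w/23 = 2 + w/23)
g = 77/75 (g = (396 - 242)/(133 + 17) = 154/150 = 154*(1/150) = 77/75 ≈ 1.0267)
(M(-7) + c(-6))*(g + U(28, 28)) = ((2 + (1/23)*(-7)) - 6)*(77/75 + (6 + 28)) = ((2 - 7/23) - 6)*(77/75 + 34) = (39/23 - 6)*(2627/75) = -99/23*2627/75 = -86691/575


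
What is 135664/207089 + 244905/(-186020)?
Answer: -5096182853/7704539156 ≈ -0.66145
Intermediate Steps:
135664/207089 + 244905/(-186020) = 135664*(1/207089) + 244905*(-1/186020) = 135664/207089 - 48981/37204 = -5096182853/7704539156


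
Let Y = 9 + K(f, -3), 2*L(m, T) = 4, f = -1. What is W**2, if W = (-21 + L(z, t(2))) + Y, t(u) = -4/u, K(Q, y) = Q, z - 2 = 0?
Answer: 121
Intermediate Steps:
z = 2 (z = 2 + 0 = 2)
L(m, T) = 2 (L(m, T) = (1/2)*4 = 2)
Y = 8 (Y = 9 - 1 = 8)
W = -11 (W = (-21 + 2) + 8 = -19 + 8 = -11)
W**2 = (-11)**2 = 121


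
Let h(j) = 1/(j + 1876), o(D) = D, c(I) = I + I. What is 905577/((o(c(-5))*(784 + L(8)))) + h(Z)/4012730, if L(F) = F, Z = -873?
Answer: -121491250106257/1062538802160 ≈ -114.34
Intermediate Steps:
c(I) = 2*I
h(j) = 1/(1876 + j)
905577/((o(c(-5))*(784 + L(8)))) + h(Z)/4012730 = 905577/(((2*(-5))*(784 + 8))) + 1/((1876 - 873)*4012730) = 905577/((-10*792)) + (1/4012730)/1003 = 905577/(-7920) + (1/1003)*(1/4012730) = 905577*(-1/7920) + 1/4024768190 = -301859/2640 + 1/4024768190 = -121491250106257/1062538802160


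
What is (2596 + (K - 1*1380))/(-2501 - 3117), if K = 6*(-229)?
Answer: 79/2809 ≈ 0.028124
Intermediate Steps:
K = -1374
(2596 + (K - 1*1380))/(-2501 - 3117) = (2596 + (-1374 - 1*1380))/(-2501 - 3117) = (2596 + (-1374 - 1380))/(-5618) = (2596 - 2754)*(-1/5618) = -158*(-1/5618) = 79/2809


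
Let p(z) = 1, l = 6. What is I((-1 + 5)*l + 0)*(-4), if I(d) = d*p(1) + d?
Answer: -192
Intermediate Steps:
I(d) = 2*d (I(d) = d*1 + d = d + d = 2*d)
I((-1 + 5)*l + 0)*(-4) = (2*((-1 + 5)*6 + 0))*(-4) = (2*(4*6 + 0))*(-4) = (2*(24 + 0))*(-4) = (2*24)*(-4) = 48*(-4) = -192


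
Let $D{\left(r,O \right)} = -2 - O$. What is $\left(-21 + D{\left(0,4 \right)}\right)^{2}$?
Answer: $729$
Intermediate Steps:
$\left(-21 + D{\left(0,4 \right)}\right)^{2} = \left(-21 - 6\right)^{2} = \left(-27\right)^{2} = 729$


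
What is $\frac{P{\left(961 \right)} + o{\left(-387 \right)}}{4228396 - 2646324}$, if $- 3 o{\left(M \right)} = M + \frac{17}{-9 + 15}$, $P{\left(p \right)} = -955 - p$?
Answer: $- \frac{32183}{28477296} \approx -0.0011301$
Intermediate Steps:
$o{\left(M \right)} = - \frac{17}{18} - \frac{M}{3}$ ($o{\left(M \right)} = - \frac{M + \frac{17}{-9 + 15}}{3} = - \frac{M + \frac{17}{6}}{3} = - \frac{\frac{17}{6} + M}{3} = - \frac{17}{18} - \frac{M}{3}$)
$\frac{P{\left(961 \right)} + o{\left(-387 \right)}}{4228396 - 2646324} = \frac{\left(-955 - 961\right) - - \frac{2305}{18}}{4228396 - 2646324} = \frac{\left(-955 - 961\right) + \left(- \frac{17}{18} + 129\right)}{1582072} = \left(-1916 + \frac{2305}{18}\right) \frac{1}{1582072} = \left(- \frac{32183}{18}\right) \frac{1}{1582072} = - \frac{32183}{28477296}$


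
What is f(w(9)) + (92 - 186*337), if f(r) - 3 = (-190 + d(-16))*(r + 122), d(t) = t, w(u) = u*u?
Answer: -104405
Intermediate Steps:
w(u) = u²
f(r) = -25129 - 206*r (f(r) = 3 + (-190 - 16)*(r + 122) = 3 - 206*(122 + r) = 3 + (-25132 - 206*r) = -25129 - 206*r)
f(w(9)) + (92 - 186*337) = (-25129 - 206*9²) + (92 - 186*337) = (-25129 - 206*81) + (92 - 62682) = (-25129 - 16686) - 62590 = -41815 - 62590 = -104405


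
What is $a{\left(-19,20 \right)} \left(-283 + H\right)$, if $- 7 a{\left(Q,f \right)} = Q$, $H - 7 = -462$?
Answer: $- \frac{14022}{7} \approx -2003.1$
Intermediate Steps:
$H = -455$ ($H = 7 - 462 = -455$)
$a{\left(Q,f \right)} = - \frac{Q}{7}$
$a{\left(-19,20 \right)} \left(-283 + H\right) = \left(- \frac{1}{7}\right) \left(-19\right) \left(-283 - 455\right) = \frac{19}{7} \left(-738\right) = - \frac{14022}{7}$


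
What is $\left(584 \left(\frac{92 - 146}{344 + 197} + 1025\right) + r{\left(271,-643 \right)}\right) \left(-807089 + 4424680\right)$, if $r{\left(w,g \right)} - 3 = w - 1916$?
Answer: $\frac{1168202405154522}{541} \approx 2.1593 \cdot 10^{12}$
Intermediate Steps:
$r{\left(w,g \right)} = -1913 + w$ ($r{\left(w,g \right)} = 3 + \left(w - 1916\right) = 3 + \left(-1916 + w\right) = -1913 + w$)
$\left(584 \left(\frac{92 - 146}{344 + 197} + 1025\right) + r{\left(271,-643 \right)}\right) \left(-807089 + 4424680\right) = \left(584 \left(\frac{92 - 146}{344 + 197} + 1025\right) + \left(-1913 + 271\right)\right) \left(-807089 + 4424680\right) = \left(584 \left(- \frac{54}{541} + 1025\right) - 1642\right) 3617591 = \left(584 \cdot \frac{554471}{541} - 1642\right) 3617591 = \left(\frac{323811064}{541} - 1642\right) 3617591 = \frac{322922742}{541} \cdot 3617591 = \frac{1168202405154522}{541}$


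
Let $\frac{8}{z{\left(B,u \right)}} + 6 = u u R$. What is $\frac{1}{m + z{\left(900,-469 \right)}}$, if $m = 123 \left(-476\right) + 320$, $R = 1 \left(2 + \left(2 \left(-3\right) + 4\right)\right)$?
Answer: $- \frac{3}{174688} \approx -1.7173 \cdot 10^{-5}$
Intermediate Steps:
$R = 0$ ($R = 1 \left(2 + \left(-6 + 4\right)\right) = 1 \left(2 - 2\right) = 1 \cdot 0 = 0$)
$m = -58228$ ($m = -58548 + 320 = -58228$)
$z{\left(B,u \right)} = - \frac{4}{3}$ ($z{\left(B,u \right)} = \frac{8}{-6 + u u 0} = \frac{8}{-6 + u^{2} \cdot 0} = \frac{8}{-6 + 0} = \frac{8}{-6} = 8 \left(- \frac{1}{6}\right) = - \frac{4}{3}$)
$\frac{1}{m + z{\left(900,-469 \right)}} = \frac{1}{-58228 - \frac{4}{3}} = \frac{1}{- \frac{174688}{3}} = - \frac{3}{174688}$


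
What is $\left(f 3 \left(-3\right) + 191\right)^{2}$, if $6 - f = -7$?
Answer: $5476$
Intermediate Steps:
$f = 13$ ($f = 6 - -7 = 6 + 7 = 13$)
$\left(f 3 \left(-3\right) + 191\right)^{2} = \left(13 \cdot 3 \left(-3\right) + 191\right)^{2} = \left(39 \left(-3\right) + 191\right)^{2} = \left(-117 + 191\right)^{2} = 74^{2} = 5476$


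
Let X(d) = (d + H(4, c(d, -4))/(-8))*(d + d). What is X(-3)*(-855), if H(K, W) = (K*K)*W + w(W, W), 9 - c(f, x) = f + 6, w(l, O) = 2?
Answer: -156465/2 ≈ -78233.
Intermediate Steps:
c(f, x) = 3 - f (c(f, x) = 9 - (f + 6) = 9 - (6 + f) = 9 + (-6 - f) = 3 - f)
H(K, W) = 2 + W*K**2 (H(K, W) = (K*K)*W + 2 = K**2*W + 2 = W*K**2 + 2 = 2 + W*K**2)
X(d) = 2*d*(-25/4 + 3*d) (X(d) = (d + (2 + (3 - d)*4**2)/(-8))*(d + d) = (d + (2 + (3 - d)*16)*(-1/8))*(2*d) = (d + (2 + (48 - 16*d))*(-1/8))*(2*d) = (d + (50 - 16*d)*(-1/8))*(2*d) = (d + (-25/4 + 2*d))*(2*d) = (-25/4 + 3*d)*(2*d) = 2*d*(-25/4 + 3*d))
X(-3)*(-855) = ((1/2)*(-3)*(-25 + 12*(-3)))*(-855) = ((1/2)*(-3)*(-25 - 36))*(-855) = ((1/2)*(-3)*(-61))*(-855) = (183/2)*(-855) = -156465/2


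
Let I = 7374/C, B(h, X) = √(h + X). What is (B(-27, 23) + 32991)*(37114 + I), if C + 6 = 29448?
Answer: 858329802051/701 + 364239254*I/4907 ≈ 1.2244e+9 + 74229.0*I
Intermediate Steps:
C = 29442 (C = -6 + 29448 = 29442)
B(h, X) = √(X + h)
I = 1229/4907 (I = 7374/29442 = 7374*(1/29442) = 1229/4907 ≈ 0.25046)
(B(-27, 23) + 32991)*(37114 + I) = (√(23 - 27) + 32991)*(37114 + 1229/4907) = (√(-4) + 32991)*(182119627/4907) = (2*I + 32991)*(182119627/4907) = (32991 + 2*I)*(182119627/4907) = 858329802051/701 + 364239254*I/4907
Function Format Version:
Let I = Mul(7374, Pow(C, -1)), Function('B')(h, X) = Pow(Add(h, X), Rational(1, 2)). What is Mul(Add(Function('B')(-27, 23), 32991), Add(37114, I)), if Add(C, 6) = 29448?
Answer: Add(Rational(858329802051, 701), Mul(Rational(364239254, 4907), I)) ≈ Add(1.2244e+9, Mul(74229., I))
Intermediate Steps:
C = 29442 (C = Add(-6, 29448) = 29442)
Function('B')(h, X) = Pow(Add(X, h), Rational(1, 2))
I = Rational(1229, 4907) (I = Mul(7374, Pow(29442, -1)) = Mul(7374, Rational(1, 29442)) = Rational(1229, 4907) ≈ 0.25046)
Mul(Add(Function('B')(-27, 23), 32991), Add(37114, I)) = Mul(Add(Pow(Add(23, -27), Rational(1, 2)), 32991), Add(37114, Rational(1229, 4907))) = Mul(Add(Pow(-4, Rational(1, 2)), 32991), Rational(182119627, 4907)) = Mul(Add(Mul(2, I), 32991), Rational(182119627, 4907)) = Mul(Add(32991, Mul(2, I)), Rational(182119627, 4907)) = Add(Rational(858329802051, 701), Mul(Rational(364239254, 4907), I))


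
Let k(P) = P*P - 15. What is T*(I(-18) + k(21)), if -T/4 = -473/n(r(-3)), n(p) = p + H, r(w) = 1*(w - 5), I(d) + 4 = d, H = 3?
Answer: -764368/5 ≈ -1.5287e+5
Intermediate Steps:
I(d) = -4 + d
k(P) = -15 + P² (k(P) = P² - 15 = -15 + P²)
r(w) = -5 + w (r(w) = 1*(-5 + w) = -5 + w)
n(p) = 3 + p (n(p) = p + 3 = 3 + p)
T = -1892/5 (T = -(-1892)/(3 + (-5 - 3)) = -(-1892)/(3 - 8) = -(-1892)/(-5) = -(-1892)*(-1)/5 = -4*473/5 = -1892/5 ≈ -378.40)
T*(I(-18) + k(21)) = -1892*((-4 - 18) + (-15 + 21²))/5 = -1892*(-22 + (-15 + 441))/5 = -1892*(-22 + 426)/5 = -1892/5*404 = -764368/5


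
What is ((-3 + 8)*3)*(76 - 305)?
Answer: -3435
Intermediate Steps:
((-3 + 8)*3)*(76 - 305) = (5*3)*(-229) = 15*(-229) = -3435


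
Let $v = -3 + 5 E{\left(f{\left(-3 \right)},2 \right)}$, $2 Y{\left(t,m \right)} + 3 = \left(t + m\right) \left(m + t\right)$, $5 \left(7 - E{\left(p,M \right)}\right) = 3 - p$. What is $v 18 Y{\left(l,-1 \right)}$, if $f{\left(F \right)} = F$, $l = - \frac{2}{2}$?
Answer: $234$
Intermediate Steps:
$l = -1$ ($l = \left(-2\right) \frac{1}{2} = -1$)
$E{\left(p,M \right)} = \frac{32}{5} + \frac{p}{5}$ ($E{\left(p,M \right)} = 7 - \frac{3 - p}{5} = 7 + \left(- \frac{3}{5} + \frac{p}{5}\right) = \frac{32}{5} + \frac{p}{5}$)
$Y{\left(t,m \right)} = - \frac{3}{2} + \frac{\left(m + t\right)^{2}}{2}$ ($Y{\left(t,m \right)} = - \frac{3}{2} + \frac{\left(t + m\right) \left(m + t\right)}{2} = - \frac{3}{2} + \frac{\left(m + t\right) \left(m + t\right)}{2} = - \frac{3}{2} + \frac{\left(m + t\right)^{2}}{2}$)
$v = 26$ ($v = -3 + 5 \left(\frac{32}{5} + \frac{1}{5} \left(-3\right)\right) = -3 + 5 \left(\frac{32}{5} - \frac{3}{5}\right) = -3 + 5 \cdot \frac{29}{5} = -3 + 29 = 26$)
$v 18 Y{\left(l,-1 \right)} = 26 \cdot 18 \left(- \frac{3}{2} + \frac{\left(-1 - 1\right)^{2}}{2}\right) = 468 \left(- \frac{3}{2} + \frac{\left(-2\right)^{2}}{2}\right) = 468 \left(- \frac{3}{2} + \frac{1}{2} \cdot 4\right) = 468 \left(- \frac{3}{2} + 2\right) = 468 \cdot \frac{1}{2} = 234$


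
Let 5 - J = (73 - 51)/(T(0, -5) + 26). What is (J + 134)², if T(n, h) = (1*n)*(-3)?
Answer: 3225616/169 ≈ 19087.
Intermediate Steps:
T(n, h) = -3*n (T(n, h) = n*(-3) = -3*n)
J = 54/13 (J = 5 - (73 - 51)/(-3*0 + 26) = 5 - 22/(0 + 26) = 5 - 22/26 = 5 - 1*11/13 = 5 - 11/13 = 54/13 ≈ 4.1538)
(J + 134)² = (54/13 + 134)² = (1796/13)² = 3225616/169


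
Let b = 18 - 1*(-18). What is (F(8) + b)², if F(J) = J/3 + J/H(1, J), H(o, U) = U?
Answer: 14161/9 ≈ 1573.4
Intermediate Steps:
F(J) = 1 + J/3 (F(J) = J/3 + J/J = J*(⅓) + 1 = J/3 + 1 = 1 + J/3)
b = 36 (b = 18 + 18 = 36)
(F(8) + b)² = ((1 + (⅓)*8) + 36)² = ((1 + 8/3) + 36)² = (11/3 + 36)² = (119/3)² = 14161/9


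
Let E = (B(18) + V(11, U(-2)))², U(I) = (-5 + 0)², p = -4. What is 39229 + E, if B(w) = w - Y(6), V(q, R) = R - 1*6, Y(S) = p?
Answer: 40910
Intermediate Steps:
Y(S) = -4
U(I) = 25 (U(I) = (-5)² = 25)
V(q, R) = -6 + R (V(q, R) = R - 6 = -6 + R)
B(w) = 4 + w (B(w) = w - 1*(-4) = w + 4 = 4 + w)
E = 1681 (E = ((4 + 18) + (-6 + 25))² = (22 + 19)² = 41² = 1681)
39229 + E = 39229 + 1681 = 40910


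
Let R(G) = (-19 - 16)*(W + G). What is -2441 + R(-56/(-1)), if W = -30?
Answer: -3351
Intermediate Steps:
R(G) = 1050 - 35*G (R(G) = (-19 - 16)*(-30 + G) = -35*(-30 + G) = 1050 - 35*G)
-2441 + R(-56/(-1)) = -2441 + (1050 - (-1960)/(-1)) = -2441 + (1050 - (-1960)*(-1)) = -2441 + (1050 - 35*56) = -2441 + (1050 - 1960) = -2441 - 910 = -3351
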